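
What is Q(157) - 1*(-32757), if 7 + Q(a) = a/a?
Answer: 32751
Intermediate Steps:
Q(a) = -6 (Q(a) = -7 + a/a = -7 + 1 = -6)
Q(157) - 1*(-32757) = -6 - 1*(-32757) = -6 + 32757 = 32751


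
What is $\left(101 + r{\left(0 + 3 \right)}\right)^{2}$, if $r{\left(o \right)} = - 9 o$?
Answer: $5476$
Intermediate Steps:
$\left(101 + r{\left(0 + 3 \right)}\right)^{2} = \left(101 - 9 \left(0 + 3\right)\right)^{2} = \left(101 - 27\right)^{2} = 74^{2} = 5476$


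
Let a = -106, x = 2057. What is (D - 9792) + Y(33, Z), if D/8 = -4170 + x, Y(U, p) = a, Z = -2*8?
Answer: -26802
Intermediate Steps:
Z = -16
Y(U, p) = -106
D = -16904 (D = 8*(-4170 + 2057) = 8*(-2113) = -16904)
(D - 9792) + Y(33, Z) = (-16904 - 9792) - 106 = -26696 - 106 = -26802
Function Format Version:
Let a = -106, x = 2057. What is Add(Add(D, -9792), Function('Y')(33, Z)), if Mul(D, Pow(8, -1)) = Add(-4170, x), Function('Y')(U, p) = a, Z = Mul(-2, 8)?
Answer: -26802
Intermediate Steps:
Z = -16
Function('Y')(U, p) = -106
D = -16904 (D = Mul(8, Add(-4170, 2057)) = Mul(8, -2113) = -16904)
Add(Add(D, -9792), Function('Y')(33, Z)) = Add(Add(-16904, -9792), -106) = Add(-26696, -106) = -26802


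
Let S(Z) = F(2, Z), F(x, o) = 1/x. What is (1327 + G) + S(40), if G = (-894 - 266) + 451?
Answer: 1237/2 ≈ 618.50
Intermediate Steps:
G = -709 (G = -1160 + 451 = -709)
S(Z) = ½ (S(Z) = 1/2 = ½)
(1327 + G) + S(40) = (1327 - 709) + ½ = 618 + ½ = 1237/2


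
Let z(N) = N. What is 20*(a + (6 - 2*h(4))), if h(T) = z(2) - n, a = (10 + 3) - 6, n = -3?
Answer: 60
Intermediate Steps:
a = 7 (a = 13 - 6 = 7)
h(T) = 5 (h(T) = 2 - 1*(-3) = 2 + 3 = 5)
20*(a + (6 - 2*h(4))) = 20*(7 + (6 - 2*5)) = 20*(7 + (6 - 10)) = 20*(7 - 4) = 20*3 = 60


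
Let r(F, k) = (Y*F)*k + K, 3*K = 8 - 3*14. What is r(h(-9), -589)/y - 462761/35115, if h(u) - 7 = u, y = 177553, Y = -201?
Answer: -90479461273/6234773595 ≈ -14.512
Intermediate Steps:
K = -34/3 (K = (8 - 3*14)/3 = (8 - 42)/3 = (⅓)*(-34) = -34/3 ≈ -11.333)
h(u) = 7 + u
r(F, k) = -34/3 - 201*F*k (r(F, k) = (-201*F)*k - 34/3 = -201*F*k - 34/3 = -34/3 - 201*F*k)
r(h(-9), -589)/y - 462761/35115 = (-34/3 - 201*(7 - 9)*(-589))/177553 - 462761/35115 = (-34/3 - 201*(-2)*(-589))*(1/177553) - 462761*1/35115 = (-34/3 - 236778)*(1/177553) - 462761/35115 = -710368/3*1/177553 - 462761/35115 = -710368/532659 - 462761/35115 = -90479461273/6234773595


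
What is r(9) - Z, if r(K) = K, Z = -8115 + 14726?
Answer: -6602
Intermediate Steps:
Z = 6611
r(9) - Z = 9 - 1*6611 = 9 - 6611 = -6602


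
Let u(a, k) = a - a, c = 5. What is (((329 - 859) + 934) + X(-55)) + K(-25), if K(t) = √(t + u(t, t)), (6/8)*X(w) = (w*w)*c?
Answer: 61712/3 + 5*I ≈ 20571.0 + 5.0*I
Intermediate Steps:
u(a, k) = 0
X(w) = 20*w²/3 (X(w) = 4*((w*w)*5)/3 = 4*(w²*5)/3 = 4*(5*w²)/3 = 20*w²/3)
K(t) = √t (K(t) = √(t + 0) = √t)
(((329 - 859) + 934) + X(-55)) + K(-25) = (((329 - 859) + 934) + (20/3)*(-55)²) + √(-25) = ((-530 + 934) + (20/3)*3025) + 5*I = (404 + 60500/3) + 5*I = 61712/3 + 5*I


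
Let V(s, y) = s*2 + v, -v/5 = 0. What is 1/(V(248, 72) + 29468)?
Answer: 1/29964 ≈ 3.3373e-5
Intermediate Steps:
v = 0 (v = -5*0 = 0)
V(s, y) = 2*s (V(s, y) = s*2 + 0 = 2*s + 0 = 2*s)
1/(V(248, 72) + 29468) = 1/(2*248 + 29468) = 1/(496 + 29468) = 1/29964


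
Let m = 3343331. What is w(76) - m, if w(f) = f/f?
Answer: -3343330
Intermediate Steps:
w(f) = 1
w(76) - m = 1 - 1*3343331 = 1 - 3343331 = -3343330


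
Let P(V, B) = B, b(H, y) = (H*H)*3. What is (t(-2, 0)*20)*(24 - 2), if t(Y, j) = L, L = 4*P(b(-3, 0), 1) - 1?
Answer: 1320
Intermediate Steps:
b(H, y) = 3*H**2 (b(H, y) = H**2*3 = 3*H**2)
L = 3 (L = 4*1 - 1 = 4 - 1 = 3)
t(Y, j) = 3
(t(-2, 0)*20)*(24 - 2) = (3*20)*(24 - 2) = 60*22 = 1320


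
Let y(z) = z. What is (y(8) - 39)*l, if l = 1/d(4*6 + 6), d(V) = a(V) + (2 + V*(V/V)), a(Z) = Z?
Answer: -1/2 ≈ -0.50000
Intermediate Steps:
d(V) = 2 + 2*V (d(V) = V + (2 + V*(V/V)) = V + (2 + V*1) = V + (2 + V) = 2 + 2*V)
l = 1/62 (l = 1/(2 + 2*(4*6 + 6)) = 1/(2 + 2*(24 + 6)) = 1/(2 + 2*30) = 1/(2 + 60) = 1/62 ≈ 0.016129)
(y(8) - 39)*l = (8 - 39)*(1/62) = -31*1/62 = -1/2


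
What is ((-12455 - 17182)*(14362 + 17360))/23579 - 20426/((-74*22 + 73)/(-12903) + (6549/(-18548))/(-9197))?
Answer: -4531326080609815350/21649084413797 ≈ -2.0931e+5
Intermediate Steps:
((-12455 - 17182)*(14362 + 17360))/23579 - 20426/((-74*22 + 73)/(-12903) + (6549/(-18548))/(-9197)) = -29637*31722*(1/23579) - 20426/((-1628 + 73)*(-1/12903) + (6549*(-1/18548))*(-1/9197)) = -940144914*1/23579 - 20426/(-1555*(-1/12903) - 6549/18548*(-1/9197)) = -55302642/1387 - 20426/(1555/12903 + 6549/170585956) = -55302642/1387 - 20426/15608568431/129474740604 = -55302642/1387 - 20426*129474740604/15608568431 = -55302642/1387 - 2644651051577304/15608568431 = -4531326080609815350/21649084413797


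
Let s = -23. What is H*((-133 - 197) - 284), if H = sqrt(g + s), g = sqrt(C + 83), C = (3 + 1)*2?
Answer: -614*I*sqrt(23 - sqrt(91)) ≈ -2252.7*I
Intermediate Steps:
C = 8 (C = 4*2 = 8)
g = sqrt(91) (g = sqrt(8 + 83) = sqrt(91) ≈ 9.5394)
H = sqrt(-23 + sqrt(91)) (H = sqrt(sqrt(91) - 23) = sqrt(-23 + sqrt(91)) ≈ 3.6689*I)
H*((-133 - 197) - 284) = sqrt(-23 + sqrt(91))*((-133 - 197) - 284) = sqrt(-23 + sqrt(91))*(-330 - 284) = sqrt(-23 + sqrt(91))*(-614) = -614*sqrt(-23 + sqrt(91))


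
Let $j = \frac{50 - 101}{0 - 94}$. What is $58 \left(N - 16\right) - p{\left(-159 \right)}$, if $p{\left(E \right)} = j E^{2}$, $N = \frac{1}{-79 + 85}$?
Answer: $- \frac{4126963}{282} \approx -14635.0$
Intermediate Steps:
$N = \frac{1}{6} \approx 0.16667$
$j = \frac{51}{94}$ ($j = - \frac{51}{-94} = \left(-51\right) \left(- \frac{1}{94}\right) = \frac{51}{94} \approx 0.54255$)
$p{\left(E \right)} = \frac{51 E^{2}}{94}$
$58 \left(N - 16\right) - p{\left(-159 \right)} = 58 \left(\frac{1}{6} - 16\right) - \frac{51 \left(-159\right)^{2}}{94} = 58 \left(- \frac{95}{6}\right) - \frac{51}{94} \cdot 25281 = - \frac{2755}{3} - \frac{1289331}{94} = - \frac{4126963}{282}$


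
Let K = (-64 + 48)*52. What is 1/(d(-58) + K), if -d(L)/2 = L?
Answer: -1/716 ≈ -0.0013966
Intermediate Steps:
d(L) = -2*L
K = -832 (K = -16*52 = -832)
1/(d(-58) + K) = 1/(-2*(-58) - 832) = 1/(116 - 832) = 1/(-716) = -1/716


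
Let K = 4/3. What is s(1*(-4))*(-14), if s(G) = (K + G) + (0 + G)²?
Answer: -560/3 ≈ -186.67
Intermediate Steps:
K = 4/3 (K = 4*(⅓) = 4/3 ≈ 1.3333)
s(G) = 4/3 + G + G² (s(G) = (4/3 + G) + (0 + G)² = (4/3 + G) + G² = 4/3 + G + G²)
s(1*(-4))*(-14) = (4/3 + 1*(-4) + (1*(-4))²)*(-14) = (4/3 - 4 + (-4)²)*(-14) = (4/3 - 4 + 16)*(-14) = (40/3)*(-14) = -560/3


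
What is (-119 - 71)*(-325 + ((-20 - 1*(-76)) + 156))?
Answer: 21470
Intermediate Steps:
(-119 - 71)*(-325 + ((-20 - 1*(-76)) + 156)) = -190*(-325 + ((-20 + 76) + 156)) = -190*(-325 + (56 + 156)) = -190*(-325 + 212) = -190*(-113) = 21470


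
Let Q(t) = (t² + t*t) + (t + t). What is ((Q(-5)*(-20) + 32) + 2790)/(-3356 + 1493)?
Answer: -674/621 ≈ -1.0853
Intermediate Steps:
Q(t) = 2*t + 2*t² (Q(t) = (t² + t²) + 2*t = 2*t² + 2*t = 2*t + 2*t²)
((Q(-5)*(-20) + 32) + 2790)/(-3356 + 1493) = (((2*(-5)*(1 - 5))*(-20) + 32) + 2790)/(-3356 + 1493) = (((2*(-5)*(-4))*(-20) + 32) + 2790)/(-1863) = ((40*(-20) + 32) + 2790)*(-1/1863) = ((-800 + 32) + 2790)*(-1/1863) = (-768 + 2790)*(-1/1863) = 2022*(-1/1863) = -674/621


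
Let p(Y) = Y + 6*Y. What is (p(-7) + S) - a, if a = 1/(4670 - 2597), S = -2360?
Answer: -4993858/2073 ≈ -2409.0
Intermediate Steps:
p(Y) = 7*Y
a = 1/2073 ≈ 0.00048239
(p(-7) + S) - a = (7*(-7) - 2360) - 1*1/2073 = (-49 - 2360) - 1/2073 = -2409 - 1/2073 = -4993858/2073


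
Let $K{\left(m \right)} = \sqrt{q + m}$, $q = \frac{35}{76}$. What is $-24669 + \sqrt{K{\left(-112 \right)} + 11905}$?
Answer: $-24669 + \frac{\sqrt{17190820 + 266 i \sqrt{3287}}}{38} \approx -24560.0 + 0.048397 i$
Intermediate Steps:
$q = \frac{35}{76}$ ($q = 35 \cdot \frac{1}{76} = \frac{35}{76} \approx 0.46053$)
$K{\left(m \right)} = \sqrt{\frac{35}{76} + m}$
$-24669 + \sqrt{K{\left(-112 \right)} + 11905} = -24669 + \sqrt{\frac{\sqrt{665 + 1444 \left(-112\right)}}{38} + 11905} = -24669 + \sqrt{\frac{\sqrt{665 - 161728}}{38} + 11905} = -24669 + \sqrt{\frac{\sqrt{-161063}}{38} + 11905} = -24669 + \sqrt{\frac{7 i \sqrt{3287}}{38} + 11905} = -24669 + \sqrt{11905 + \frac{7 i \sqrt{3287}}{38}}$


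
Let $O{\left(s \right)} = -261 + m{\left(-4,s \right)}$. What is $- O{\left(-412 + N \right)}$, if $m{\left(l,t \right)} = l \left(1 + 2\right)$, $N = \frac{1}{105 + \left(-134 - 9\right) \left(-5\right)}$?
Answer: $273$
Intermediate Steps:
$N = \frac{1}{820}$ ($N = \frac{1}{105 - -715} = \frac{1}{105 + 715} = \frac{1}{820} \approx 0.0012195$)
$m{\left(l,t \right)} = 3 l$ ($m{\left(l,t \right)} = l 3 = 3 l$)
$O{\left(s \right)} = -273$ ($O{\left(s \right)} = -261 + 3 \left(-4\right) = -261 - 12 = -273$)
$- O{\left(-412 + N \right)} = \left(-1\right) \left(-273\right) = 273$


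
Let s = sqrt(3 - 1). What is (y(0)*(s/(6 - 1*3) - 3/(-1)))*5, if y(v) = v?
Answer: 0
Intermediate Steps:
s = sqrt(2) ≈ 1.4142
(y(0)*(s/(6 - 1*3) - 3/(-1)))*5 = (0*(sqrt(2)/(6 - 1*3) - 3/(-1)))*5 = (0*(sqrt(2)/(6 - 3) - 3*(-1)))*5 = (0*(sqrt(2)/3 + 3))*5 = (0*(3 + sqrt(2)/3))*5 = 0*5 = 0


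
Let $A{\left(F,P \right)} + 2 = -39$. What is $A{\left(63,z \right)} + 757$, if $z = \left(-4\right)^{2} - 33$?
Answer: $716$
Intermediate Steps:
$z = -17$ ($z = 16 - 33 = -17$)
$A{\left(F,P \right)} = -41$ ($A{\left(F,P \right)} = -2 - 39 = -41$)
$A{\left(63,z \right)} + 757 = -41 + 757 = 716$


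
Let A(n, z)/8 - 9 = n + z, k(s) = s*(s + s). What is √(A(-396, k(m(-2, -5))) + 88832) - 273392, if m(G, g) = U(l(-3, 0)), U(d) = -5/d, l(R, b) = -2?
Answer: -273392 + 2*√21459 ≈ -2.7310e+5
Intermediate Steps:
m(G, g) = 5/2 (m(G, g) = -5/(-2) = -5*(-½) = 5/2)
k(s) = 2*s² (k(s) = s*(2*s) = 2*s²)
A(n, z) = 72 + 8*n + 8*z (A(n, z) = 72 + 8*(n + z) = 72 + (8*n + 8*z) = 72 + 8*n + 8*z)
√(A(-396, k(m(-2, -5))) + 88832) - 273392 = √((72 + 8*(-396) + 8*(2*(5/2)²)) + 88832) - 273392 = √((72 - 3168 + 8*(2*(25/4))) + 88832) - 273392 = √((72 - 3168 + 8*(25/2)) + 88832) - 273392 = √((72 - 3168 + 100) + 88832) - 273392 = √(-2996 + 88832) - 273392 = √85836 - 273392 = 2*√21459 - 273392 = -273392 + 2*√21459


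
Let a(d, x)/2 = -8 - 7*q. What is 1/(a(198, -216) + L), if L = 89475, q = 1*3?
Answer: 1/89417 ≈ 1.1184e-5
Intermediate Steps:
q = 3
a(d, x) = -58 (a(d, x) = 2*(-8 - 7*3) = 2*(-8 - 21) = 2*(-29) = -58)
1/(a(198, -216) + L) = 1/(-58 + 89475) = 1/89417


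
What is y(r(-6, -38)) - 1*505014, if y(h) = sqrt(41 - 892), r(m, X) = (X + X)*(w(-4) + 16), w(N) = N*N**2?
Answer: -505014 + I*sqrt(851) ≈ -5.0501e+5 + 29.172*I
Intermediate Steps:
w(N) = N**3
r(m, X) = -96*X (r(m, X) = (X + X)*((-4)**3 + 16) = (2*X)*(-64 + 16) = (2*X)*(-48) = -96*X)
y(h) = I*sqrt(851) (y(h) = sqrt(-851) = I*sqrt(851))
y(r(-6, -38)) - 1*505014 = I*sqrt(851) - 1*505014 = I*sqrt(851) - 505014 = -505014 + I*sqrt(851)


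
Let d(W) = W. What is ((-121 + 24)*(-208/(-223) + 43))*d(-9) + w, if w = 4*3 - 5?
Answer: 8554342/223 ≈ 38360.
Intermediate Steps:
w = 7 (w = 12 - 5 = 7)
((-121 + 24)*(-208/(-223) + 43))*d(-9) + w = ((-121 + 24)*(-208/(-223) + 43))*(-9) + 7 = -97*(-208*(-1/223) + 43)*(-9) + 7 = -97*(208/223 + 43)*(-9) + 7 = -97*9797/223*(-9) + 7 = -950309/223*(-9) + 7 = 8552781/223 + 7 = 8554342/223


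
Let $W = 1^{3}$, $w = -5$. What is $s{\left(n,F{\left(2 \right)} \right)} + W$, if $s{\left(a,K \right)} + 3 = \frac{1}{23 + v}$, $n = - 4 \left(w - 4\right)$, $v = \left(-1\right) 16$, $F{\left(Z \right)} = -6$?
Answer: $- \frac{13}{7} \approx -1.8571$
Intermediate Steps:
$v = -16$
$W = 1$
$n = 36$ ($n = - 4 \left(-5 - 4\right) = \left(-4\right) \left(-9\right) = 36$)
$s{\left(a,K \right)} = - \frac{20}{7}$ ($s{\left(a,K \right)} = -3 + \frac{1}{23 - 16} = -3 + \frac{1}{7} = - \frac{20}{7}$)
$s{\left(n,F{\left(2 \right)} \right)} + W = - \frac{20}{7} + 1 = - \frac{13}{7}$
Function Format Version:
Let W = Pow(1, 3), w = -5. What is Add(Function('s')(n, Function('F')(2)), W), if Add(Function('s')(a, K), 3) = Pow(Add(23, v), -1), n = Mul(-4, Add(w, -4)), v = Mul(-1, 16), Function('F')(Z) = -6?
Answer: Rational(-13, 7) ≈ -1.8571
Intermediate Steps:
v = -16
W = 1
n = 36 (n = Mul(-4, Add(-5, -4)) = Mul(-4, -9) = 36)
Function('s')(a, K) = Rational(-20, 7) (Function('s')(a, K) = Add(-3, Pow(Add(23, -16), -1)) = Add(-3, Pow(7, -1)) = Add(-3, Rational(1, 7)) = Rational(-20, 7))
Add(Function('s')(n, Function('F')(2)), W) = Add(Rational(-20, 7), 1) = Rational(-13, 7)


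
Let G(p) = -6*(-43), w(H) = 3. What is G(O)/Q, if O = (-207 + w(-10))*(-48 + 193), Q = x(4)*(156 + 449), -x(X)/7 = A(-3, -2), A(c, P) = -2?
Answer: 129/4235 ≈ 0.030460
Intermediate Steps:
x(X) = 14 (x(X) = -7*(-2) = 14)
Q = 8470 (Q = 14*(156 + 449) = 14*605 = 8470)
O = -29580 (O = (-207 + 3)*(-48 + 193) = -204*145 = -29580)
G(p) = 258
G(O)/Q = 258/8470 = 258*(1/8470) = 129/4235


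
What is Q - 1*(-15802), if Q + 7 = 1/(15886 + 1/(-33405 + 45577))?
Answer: 3054190599607/193364393 ≈ 15795.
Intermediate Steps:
Q = -1353538579/193364393 (Q = -7 + 1/(15886 + 1/(-33405 + 45577)) = -7 + 1/(15886 + 1/12172) = -7 + 1/(193364393/12172) = -7 + 12172/193364393 = -1353538579/193364393 ≈ -6.9999)
Q - 1*(-15802) = -1353538579/193364393 - 1*(-15802) = -1353538579/193364393 + 15802 = 3054190599607/193364393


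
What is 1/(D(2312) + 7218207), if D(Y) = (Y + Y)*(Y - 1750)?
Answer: 1/9816895 ≈ 1.0187e-7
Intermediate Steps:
D(Y) = 2*Y*(-1750 + Y) (D(Y) = (2*Y)*(-1750 + Y) = 2*Y*(-1750 + Y))
1/(D(2312) + 7218207) = 1/(2*2312*(-1750 + 2312) + 7218207) = 1/(2*2312*562 + 7218207) = 1/(2598688 + 7218207) = 1/9816895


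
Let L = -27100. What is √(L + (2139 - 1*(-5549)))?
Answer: 2*I*√4853 ≈ 139.33*I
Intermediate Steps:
√(L + (2139 - 1*(-5549))) = √(-27100 + (2139 - 1*(-5549))) = √(-27100 + (2139 + 5549)) = √(-27100 + 7688) = √(-19412) = 2*I*√4853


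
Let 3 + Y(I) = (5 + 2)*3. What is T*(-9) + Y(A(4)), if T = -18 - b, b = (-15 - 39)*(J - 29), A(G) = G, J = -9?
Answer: 18648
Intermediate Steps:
Y(I) = 18 (Y(I) = -3 + (5 + 2)*3 = -3 + 7*3 = -3 + 21 = 18)
b = 2052 (b = (-15 - 39)*(-9 - 29) = -54*(-38) = 2052)
T = -2070 (T = -18 - 1*2052 = -18 - 2052 = -2070)
T*(-9) + Y(A(4)) = -2070*(-9) + 18 = 18630 + 18 = 18648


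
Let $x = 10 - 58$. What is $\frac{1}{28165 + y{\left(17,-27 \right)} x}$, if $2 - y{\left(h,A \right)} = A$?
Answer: $\frac{1}{26773} \approx 3.7351 \cdot 10^{-5}$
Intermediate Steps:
$y{\left(h,A \right)} = 2 - A$
$x = -48$
$\frac{1}{28165 + y{\left(17,-27 \right)} x} = \frac{1}{28165 + \left(2 - -27\right) \left(-48\right)} = \frac{1}{28165 + \left(2 + 27\right) \left(-48\right)} = \frac{1}{28165 + 29 \left(-48\right)} = \frac{1}{28165 - 1392} = \frac{1}{26773}$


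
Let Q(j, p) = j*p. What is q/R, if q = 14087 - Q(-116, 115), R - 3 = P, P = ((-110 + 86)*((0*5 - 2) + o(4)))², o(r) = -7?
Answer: 27427/46659 ≈ 0.58782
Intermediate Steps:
P = 46656 (P = ((-110 + 86)*((0*5 - 2) - 7))² = (-24*((0 - 2) - 7))² = (-24*(-2 - 7))² = (-24*(-9))² = 216² = 46656)
R = 46659 (R = 3 + 46656 = 46659)
q = 27427 (q = 14087 - (-116)*115 = 14087 - 1*(-13340) = 14087 + 13340 = 27427)
q/R = 27427/46659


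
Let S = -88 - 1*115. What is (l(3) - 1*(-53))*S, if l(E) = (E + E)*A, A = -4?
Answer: -5887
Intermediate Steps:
l(E) = -8*E (l(E) = (E + E)*(-4) = (2*E)*(-4) = -8*E)
S = -203 (S = -88 - 115 = -203)
(l(3) - 1*(-53))*S = (-8*3 - 1*(-53))*(-203) = (-24 + 53)*(-203) = 29*(-203) = -5887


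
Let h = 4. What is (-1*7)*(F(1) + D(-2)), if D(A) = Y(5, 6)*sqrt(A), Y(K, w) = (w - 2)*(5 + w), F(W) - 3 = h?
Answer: -49 - 308*I*sqrt(2) ≈ -49.0 - 435.58*I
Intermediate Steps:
F(W) = 7 (F(W) = 3 + 4 = 7)
Y(K, w) = (-2 + w)*(5 + w)
D(A) = 44*sqrt(A) (D(A) = (-10 + 6**2 + 3*6)*sqrt(A) = (-10 + 36 + 18)*sqrt(A) = 44*sqrt(A))
(-1*7)*(F(1) + D(-2)) = (-1*7)*(7 + 44*sqrt(-2)) = -7*(7 + 44*(I*sqrt(2))) = -7*(7 + 44*I*sqrt(2)) = -49 - 308*I*sqrt(2)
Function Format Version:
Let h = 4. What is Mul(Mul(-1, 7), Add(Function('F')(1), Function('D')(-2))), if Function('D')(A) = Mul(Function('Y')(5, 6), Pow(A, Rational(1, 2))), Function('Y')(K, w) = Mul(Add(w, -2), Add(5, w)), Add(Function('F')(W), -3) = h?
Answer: Add(-49, Mul(-308, I, Pow(2, Rational(1, 2)))) ≈ Add(-49.000, Mul(-435.58, I))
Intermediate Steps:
Function('F')(W) = 7 (Function('F')(W) = Add(3, 4) = 7)
Function('Y')(K, w) = Mul(Add(-2, w), Add(5, w))
Function('D')(A) = Mul(44, Pow(A, Rational(1, 2))) (Function('D')(A) = Mul(Add(-10, Pow(6, 2), Mul(3, 6)), Pow(A, Rational(1, 2))) = Mul(Add(-10, 36, 18), Pow(A, Rational(1, 2))) = Mul(44, Pow(A, Rational(1, 2))))
Mul(Mul(-1, 7), Add(Function('F')(1), Function('D')(-2))) = Mul(Mul(-1, 7), Add(7, Mul(44, Pow(-2, Rational(1, 2))))) = Mul(-7, Add(7, Mul(44, Mul(I, Pow(2, Rational(1, 2)))))) = Mul(-7, Add(7, Mul(44, I, Pow(2, Rational(1, 2))))) = Add(-49, Mul(-308, I, Pow(2, Rational(1, 2))))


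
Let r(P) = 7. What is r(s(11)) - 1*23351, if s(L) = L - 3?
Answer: -23344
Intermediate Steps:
s(L) = -3 + L
r(s(11)) - 1*23351 = 7 - 1*23351 = 7 - 23351 = -23344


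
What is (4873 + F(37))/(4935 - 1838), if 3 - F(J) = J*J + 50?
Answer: 3457/3097 ≈ 1.1162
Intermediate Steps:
F(J) = -47 - J² (F(J) = 3 - (J*J + 50) = 3 - (J² + 50) = 3 - (50 + J²) = 3 + (-50 - J²) = -47 - J²)
(4873 + F(37))/(4935 - 1838) = (4873 + (-47 - 1*37²))/(4935 - 1838) = (4873 + (-47 - 1*1369))/3097 = (4873 + (-47 - 1369))*(1/3097) = (4873 - 1416)*(1/3097) = 3457*(1/3097) = 3457/3097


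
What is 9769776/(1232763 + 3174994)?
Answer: 9769776/4407757 ≈ 2.2165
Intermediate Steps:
9769776/(1232763 + 3174994) = 9769776/4407757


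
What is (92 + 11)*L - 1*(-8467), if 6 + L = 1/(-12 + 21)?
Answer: 70744/9 ≈ 7860.4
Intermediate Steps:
L = -53/9 (L = -6 + 1/(-12 + 21) = -6 + 1/9 = -53/9 ≈ -5.8889)
(92 + 11)*L - 1*(-8467) = (92 + 11)*(-53/9) - 1*(-8467) = 103*(-53/9) + 8467 = -5459/9 + 8467 = 70744/9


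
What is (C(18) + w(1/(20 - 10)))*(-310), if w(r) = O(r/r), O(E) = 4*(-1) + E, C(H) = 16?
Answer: -4030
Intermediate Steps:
O(E) = -4 + E
w(r) = -3 (w(r) = -4 + r/r = -4 + 1 = -3)
(C(18) + w(1/(20 - 10)))*(-310) = (16 - 3)*(-310) = 13*(-310) = -4030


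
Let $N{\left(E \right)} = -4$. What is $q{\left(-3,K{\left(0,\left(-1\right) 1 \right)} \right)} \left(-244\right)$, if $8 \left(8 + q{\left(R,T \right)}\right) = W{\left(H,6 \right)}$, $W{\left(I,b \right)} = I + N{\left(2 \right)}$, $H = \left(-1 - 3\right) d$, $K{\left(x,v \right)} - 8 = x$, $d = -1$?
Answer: $1952$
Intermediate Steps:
$K{\left(x,v \right)} = 8 + x$
$H = 4$ ($H = \left(-1 - 3\right) \left(-1\right) = \left(-4\right) \left(-1\right) = 4$)
$W{\left(I,b \right)} = -4 + I$ ($W{\left(I,b \right)} = I - 4 = -4 + I$)
$q{\left(R,T \right)} = -8$ ($q{\left(R,T \right)} = -8 + \frac{-4 + 4}{8} = -8 + \frac{1}{8} \cdot 0 = -8 + 0 = -8$)
$q{\left(-3,K{\left(0,\left(-1\right) 1 \right)} \right)} \left(-244\right) = \left(-8\right) \left(-244\right) = 1952$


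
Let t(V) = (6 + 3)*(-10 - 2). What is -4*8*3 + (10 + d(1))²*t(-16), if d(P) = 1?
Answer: -13164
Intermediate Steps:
t(V) = -108 (t(V) = 9*(-12) = -108)
-4*8*3 + (10 + d(1))²*t(-16) = -4*8*3 + (10 + 1)²*(-108) = -32*3 + 11²*(-108) = -96 + 121*(-108) = -96 - 13068 = -13164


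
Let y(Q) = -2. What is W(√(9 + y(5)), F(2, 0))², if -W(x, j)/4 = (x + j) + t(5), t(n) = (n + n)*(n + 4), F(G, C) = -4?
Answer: 118448 + 2752*√7 ≈ 1.2573e+5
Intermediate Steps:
t(n) = 2*n*(4 + n) (t(n) = (2*n)*(4 + n) = 2*n*(4 + n))
W(x, j) = -360 - 4*j - 4*x (W(x, j) = -4*((x + j) + 2*5*(4 + 5)) = -4*((j + x) + 2*5*9) = -4*((j + x) + 90) = -4*(90 + j + x) = -360 - 4*j - 4*x)
W(√(9 + y(5)), F(2, 0))² = (-360 - 4*(-4) - 4*√(9 - 2))² = (-360 + 16 - 4*√7)² = (-344 - 4*√7)²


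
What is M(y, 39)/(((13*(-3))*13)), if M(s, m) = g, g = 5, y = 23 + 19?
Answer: -5/507 ≈ -0.0098619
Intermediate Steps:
y = 42
M(s, m) = 5
M(y, 39)/(((13*(-3))*13)) = 5/(((13*(-3))*13)) = 5/((-39*13)) = 5/(-507) = 5*(-1/507) = -5/507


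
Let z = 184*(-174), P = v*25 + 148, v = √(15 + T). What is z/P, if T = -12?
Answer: -4738368/20029 + 800400*√3/20029 ≈ -167.36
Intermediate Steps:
v = √3 (v = √(15 - 12) = √3 ≈ 1.7320)
P = 148 + 25*√3 (P = √3*25 + 148 = 25*√3 + 148 = 148 + 25*√3 ≈ 191.30)
z = -32016
z/P = -32016/(148 + 25*√3)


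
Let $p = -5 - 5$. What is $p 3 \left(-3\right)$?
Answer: $90$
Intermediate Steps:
$p = -10$
$p 3 \left(-3\right) = \left(-10\right) 3 \left(-3\right) = \left(-30\right) \left(-3\right) = 90$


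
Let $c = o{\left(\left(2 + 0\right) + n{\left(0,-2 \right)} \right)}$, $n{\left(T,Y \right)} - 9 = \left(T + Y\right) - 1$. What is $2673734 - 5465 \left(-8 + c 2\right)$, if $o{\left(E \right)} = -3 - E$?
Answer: $2837684$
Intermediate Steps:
$n{\left(T,Y \right)} = 8 + T + Y$ ($n{\left(T,Y \right)} = 9 - \left(1 - T - Y\right) = 9 + \left(-1 + T + Y\right) = 8 + T + Y$)
$c = -11$ ($c = -3 - \left(\left(2 + 0\right) + \left(8 + 0 - 2\right)\right) = -3 - \left(2 + 6\right) = -3 - 8 = -11$)
$2673734 - 5465 \left(-8 + c 2\right) = 2673734 - 5465 \left(-8 - 22\right) = 2673734 - 5465 \left(-30\right) = 2673734 - -163950 = 2673734 + 163950 = 2837684$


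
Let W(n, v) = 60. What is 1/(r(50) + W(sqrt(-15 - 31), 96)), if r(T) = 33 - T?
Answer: 1/43 ≈ 0.023256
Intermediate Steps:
1/(r(50) + W(sqrt(-15 - 31), 96)) = 1/((33 - 1*50) + 60) = 1/((33 - 50) + 60) = 1/(-17 + 60) = 1/43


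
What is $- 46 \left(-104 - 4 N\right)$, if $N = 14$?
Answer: $7360$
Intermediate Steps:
$- 46 \left(-104 - 4 N\right) = - 46 \left(-104 - 56\right) = \left(-46\right) \left(-160\right) = 7360$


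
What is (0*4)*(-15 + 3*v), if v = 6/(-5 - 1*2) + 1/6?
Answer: 0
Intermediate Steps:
v = -29/42 (v = 6/(-5 - 2) + 1*(⅙) = 6/(-7) + ⅙ = 6*(-⅐) + ⅙ = -6/7 + ⅙ = -29/42 ≈ -0.69048)
(0*4)*(-15 + 3*v) = (0*4)*(-15 + 3*(-29/42)) = 0*(-15 - 29/14) = 0*(-239/14) = 0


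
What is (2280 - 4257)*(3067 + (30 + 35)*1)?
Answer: -6191964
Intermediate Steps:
(2280 - 4257)*(3067 + (30 + 35)*1) = -1977*(3067 + 65*1) = -1977*(3067 + 65) = -1977*3132 = -6191964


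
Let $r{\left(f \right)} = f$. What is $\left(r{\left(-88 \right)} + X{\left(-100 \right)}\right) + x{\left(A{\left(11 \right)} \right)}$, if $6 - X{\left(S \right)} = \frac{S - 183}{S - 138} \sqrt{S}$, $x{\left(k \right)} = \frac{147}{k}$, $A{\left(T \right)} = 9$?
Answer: $- \frac{197}{3} - \frac{1415 i}{119} \approx -65.667 - 11.891 i$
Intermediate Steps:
$X{\left(S \right)} = 6 - \frac{\sqrt{S} \left(-183 + S\right)}{-138 + S}$ ($X{\left(S \right)} = 6 - \frac{S - 183}{S - 138} \sqrt{S} = 6 - \frac{-183 + S}{-138 + S} \sqrt{S} = 6 - \frac{\sqrt{S} \left(-183 + S\right)}{-138 + S}$)
$\left(r{\left(-88 \right)} + X{\left(-100 \right)}\right) + x{\left(A{\left(11 \right)} \right)} = \left(-88 + \frac{-828 - \left(-100\right)^{\frac{3}{2}} + 6 \left(-100\right) + 183 \sqrt{-100}}{-138 - 100}\right) + \frac{147}{9} = \left(-88 + \frac{-828 - - 1000 i - 600 + 183 \cdot 10 i}{-238}\right) + 147 \cdot \frac{1}{9} = \left(-88 - \frac{-828 + 1000 i - 600 + 1830 i}{238}\right) + \frac{49}{3} = \left(-88 - \frac{-1428 + 2830 i}{238}\right) + \frac{49}{3} = \left(-88 + \left(6 - \frac{1415 i}{119}\right)\right) + \frac{49}{3} = \left(-82 - \frac{1415 i}{119}\right) + \frac{49}{3} = - \frac{197}{3} - \frac{1415 i}{119}$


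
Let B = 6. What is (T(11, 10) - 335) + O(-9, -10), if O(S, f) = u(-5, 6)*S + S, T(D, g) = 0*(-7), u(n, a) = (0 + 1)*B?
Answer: -398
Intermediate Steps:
u(n, a) = 6 (u(n, a) = (0 + 1)*6 = 1*6 = 6)
T(D, g) = 0
O(S, f) = 7*S (O(S, f) = 6*S + S = 7*S)
(T(11, 10) - 335) + O(-9, -10) = (0 - 335) + 7*(-9) = -335 - 63 = -398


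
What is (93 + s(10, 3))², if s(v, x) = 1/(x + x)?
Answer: 312481/36 ≈ 8680.0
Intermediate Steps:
s(v, x) = 1/(2*x)
(93 + s(10, 3))² = (93 + (½)/3)² = (93 + (½)*(⅓))² = (93 + ⅙)² = (559/6)² = 312481/36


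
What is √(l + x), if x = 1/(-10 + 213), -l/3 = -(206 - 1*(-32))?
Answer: √29423429/203 ≈ 26.721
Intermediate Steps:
l = 714 (l = -(-3)*(206 - 1*(-32)) = -(-3)*(206 + 32) = -(-3)*238 = -3*(-238) = 714)
x = 1/203 ≈ 0.0049261
√(l + x) = √(714 + 1/203) = √(144943/203) = √29423429/203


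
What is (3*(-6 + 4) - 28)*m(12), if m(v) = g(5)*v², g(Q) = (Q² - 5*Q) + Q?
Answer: -24480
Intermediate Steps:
g(Q) = Q² - 4*Q
m(v) = 5*v² (m(v) = (5*(-4 + 5))*v² = (5*1)*v² = 5*v²)
(3*(-6 + 4) - 28)*m(12) = (3*(-6 + 4) - 28)*(5*12²) = (3*(-2) - 28)*(5*144) = (-6 - 28)*720 = -34*720 = -24480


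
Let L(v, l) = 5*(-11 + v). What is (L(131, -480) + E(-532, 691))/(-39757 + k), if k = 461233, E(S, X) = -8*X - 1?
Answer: -53/4532 ≈ -0.011695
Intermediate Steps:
E(S, X) = -1 - 8*X
L(v, l) = -55 + 5*v
(L(131, -480) + E(-532, 691))/(-39757 + k) = ((-55 + 5*131) + (-1 - 8*691))/(-39757 + 461233) = ((-55 + 655) + (-1 - 5528))/421476 = (600 - 5529)*(1/421476) = -4929*1/421476 = -53/4532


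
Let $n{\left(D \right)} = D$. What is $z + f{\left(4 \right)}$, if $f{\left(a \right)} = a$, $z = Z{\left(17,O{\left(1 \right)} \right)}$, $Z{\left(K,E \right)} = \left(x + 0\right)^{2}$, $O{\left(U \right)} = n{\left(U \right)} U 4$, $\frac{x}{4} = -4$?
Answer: $260$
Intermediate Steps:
$x = -16$ ($x = 4 \left(-4\right) = -16$)
$O{\left(U \right)} = 4 U^{2}$ ($O{\left(U \right)} = U U 4 = U^{2} \cdot 4 = 4 U^{2}$)
$Z{\left(K,E \right)} = 256$ ($Z{\left(K,E \right)} = \left(-16 + 0\right)^{2} = \left(-16\right)^{2} = 256$)
$z = 256$
$z + f{\left(4 \right)} = 256 + 4 = 260$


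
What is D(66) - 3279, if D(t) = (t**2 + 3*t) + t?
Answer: 1341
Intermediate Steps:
D(t) = t**2 + 4*t
D(66) - 3279 = 66*(4 + 66) - 3279 = 66*70 - 3279 = 4620 - 3279 = 1341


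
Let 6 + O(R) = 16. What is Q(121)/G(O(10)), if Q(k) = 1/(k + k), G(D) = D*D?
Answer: 1/24200 ≈ 4.1322e-5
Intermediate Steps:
O(R) = 10 (O(R) = -6 + 16 = 10)
G(D) = D**2
Q(k) = 1/(2*k)
Q(121)/G(O(10)) = ((1/2)/121)/(10**2) = ((1/2)*(1/121))/100 = (1/242)*(1/100) = 1/24200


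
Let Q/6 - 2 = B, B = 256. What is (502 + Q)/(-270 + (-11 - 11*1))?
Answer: -1025/146 ≈ -7.0205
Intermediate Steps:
Q = 1548 (Q = 12 + 6*256 = 12 + 1536 = 1548)
(502 + Q)/(-270 + (-11 - 11*1)) = (502 + 1548)/(-270 + (-11 - 11*1)) = 2050/(-270 + (-11 - 11)) = 2050/(-270 - 22) = 2050/(-292) = 2050*(-1/292) = -1025/146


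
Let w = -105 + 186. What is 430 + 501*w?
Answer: 41011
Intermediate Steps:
w = 81
430 + 501*w = 430 + 501*81 = 430 + 40581 = 41011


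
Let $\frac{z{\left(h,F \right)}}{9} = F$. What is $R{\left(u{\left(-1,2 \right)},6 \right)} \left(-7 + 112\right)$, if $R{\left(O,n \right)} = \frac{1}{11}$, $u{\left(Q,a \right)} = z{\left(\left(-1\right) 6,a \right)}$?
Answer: $\frac{105}{11} \approx 9.5455$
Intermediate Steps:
$z{\left(h,F \right)} = 9 F$
$u{\left(Q,a \right)} = 9 a$
$R{\left(O,n \right)} = \frac{1}{11}$
$R{\left(u{\left(-1,2 \right)},6 \right)} \left(-7 + 112\right) = \frac{-7 + 112}{11} = \frac{1}{11} \cdot 105 = \frac{105}{11}$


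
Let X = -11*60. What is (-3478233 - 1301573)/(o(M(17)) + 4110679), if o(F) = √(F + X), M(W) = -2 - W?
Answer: -9824124074137/8448840920860 + 2389903*I*√679/8448840920860 ≈ -1.1628 + 7.3709e-6*I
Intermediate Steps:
X = -660
o(F) = √(-660 + F) (o(F) = √(F - 660) = √(-660 + F))
(-3478233 - 1301573)/(o(M(17)) + 4110679) = (-3478233 - 1301573)/(√(-660 + (-2 - 1*17)) + 4110679) = -4779806/(√(-660 + (-2 - 17)) + 4110679) = -4779806/(√(-660 - 19) + 4110679) = -4779806/(√(-679) + 4110679) = -4779806/(I*√679 + 4110679) = -4779806/(4110679 + I*√679)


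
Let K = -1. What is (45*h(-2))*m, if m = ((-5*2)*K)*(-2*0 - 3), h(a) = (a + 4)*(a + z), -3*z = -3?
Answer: 2700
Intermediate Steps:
z = 1 (z = -⅓*(-3) = 1)
h(a) = (1 + a)*(4 + a) (h(a) = (a + 4)*(a + 1) = (4 + a)*(1 + a) = (1 + a)*(4 + a))
m = -30 (m = (-5*2*(-1))*(-2*0 - 3) = (-10*(-1))*(0 - 3) = 10*(-3) = -30)
(45*h(-2))*m = (45*(4 + (-2)² + 5*(-2)))*(-30) = (45*(4 + 4 - 10))*(-30) = (45*(-2))*(-30) = -90*(-30) = 2700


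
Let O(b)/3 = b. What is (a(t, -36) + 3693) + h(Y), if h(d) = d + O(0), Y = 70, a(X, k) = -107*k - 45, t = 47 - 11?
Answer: 7570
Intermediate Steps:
O(b) = 3*b
t = 36
a(X, k) = -45 - 107*k
h(d) = d (h(d) = d + 3*0 = d + 0 = d)
(a(t, -36) + 3693) + h(Y) = ((-45 - 107*(-36)) + 3693) + 70 = ((-45 + 3852) + 3693) + 70 = (3807 + 3693) + 70 = 7500 + 70 = 7570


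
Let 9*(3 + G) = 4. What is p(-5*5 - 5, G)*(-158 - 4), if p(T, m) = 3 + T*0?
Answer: -486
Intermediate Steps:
G = -23/9 (G = -3 + (⅑)*4 = -3 + 4/9 = -23/9 ≈ -2.5556)
p(T, m) = 3 (p(T, m) = 3 + 0 = 3)
p(-5*5 - 5, G)*(-158 - 4) = 3*(-158 - 4) = 3*(-162) = -486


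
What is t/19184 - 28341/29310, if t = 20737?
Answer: 10684621/93713840 ≈ 0.11401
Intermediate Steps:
t/19184 - 28341/29310 = 20737/19184 - 28341/29310 = 20737*(1/19184) - 28341*1/29310 = 20737/19184 - 9447/9770 = 10684621/93713840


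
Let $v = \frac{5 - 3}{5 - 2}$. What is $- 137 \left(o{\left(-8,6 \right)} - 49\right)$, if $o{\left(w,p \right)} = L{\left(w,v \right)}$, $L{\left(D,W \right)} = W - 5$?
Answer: $\frac{21920}{3} \approx 7306.7$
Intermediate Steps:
$v = \frac{2}{3} \approx 0.66667$
$L{\left(D,W \right)} = -5 + W$
$o{\left(w,p \right)} = - \frac{13}{3}$ ($o{\left(w,p \right)} = -5 + \frac{2}{3} = - \frac{13}{3}$)
$- 137 \left(o{\left(-8,6 \right)} - 49\right) = - 137 \left(- \frac{13}{3} - 49\right) = \left(-137\right) \left(- \frac{160}{3}\right) = \frac{21920}{3}$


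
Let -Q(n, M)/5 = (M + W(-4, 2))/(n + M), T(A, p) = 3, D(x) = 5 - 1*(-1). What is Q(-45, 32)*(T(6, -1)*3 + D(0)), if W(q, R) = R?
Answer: 2550/13 ≈ 196.15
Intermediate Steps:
D(x) = 6 (D(x) = 5 + 1 = 6)
Q(n, M) = -5*(2 + M)/(M + n) (Q(n, M) = -5*(M + 2)/(n + M) = -5*(2 + M)/(M + n))
Q(-45, 32)*(T(6, -1)*3 + D(0)) = (5*(-2 - 1*32)/(32 - 45))*(3*3 + 6) = (5*(-2 - 32)/(-13))*(9 + 6) = (5*(-1/13)*(-34))*15 = (170/13)*15 = 2550/13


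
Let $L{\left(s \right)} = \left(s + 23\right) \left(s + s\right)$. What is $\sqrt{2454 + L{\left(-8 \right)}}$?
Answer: $3 \sqrt{246} \approx 47.053$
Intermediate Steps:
$L{\left(s \right)} = 2 s \left(23 + s\right)$ ($L{\left(s \right)} = \left(23 + s\right) 2 s = 2 s \left(23 + s\right)$)
$\sqrt{2454 + L{\left(-8 \right)}} = \sqrt{2454 + 2 \left(-8\right) \left(23 - 8\right)} = \sqrt{2454 + 2 \left(-8\right) 15} = \sqrt{2454 - 240} = \sqrt{2214} = 3 \sqrt{246}$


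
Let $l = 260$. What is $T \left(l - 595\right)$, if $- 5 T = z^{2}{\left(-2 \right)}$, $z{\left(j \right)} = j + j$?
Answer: $1072$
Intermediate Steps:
$z{\left(j \right)} = 2 j$
$T = - \frac{16}{5}$ ($T = - \frac{\left(2 \left(-2\right)\right)^{2}}{5} = - \frac{\left(-4\right)^{2}}{5} = \left(- \frac{1}{5}\right) 16 = - \frac{16}{5} \approx -3.2$)
$T \left(l - 595\right) = - \frac{16 \left(260 - 595\right)}{5} = \left(- \frac{16}{5}\right) \left(-335\right) = 1072$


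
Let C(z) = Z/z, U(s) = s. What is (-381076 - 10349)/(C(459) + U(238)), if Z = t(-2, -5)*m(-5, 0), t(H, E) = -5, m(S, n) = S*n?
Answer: -23025/14 ≈ -1644.6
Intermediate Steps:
Z = 0 (Z = -(-25)*0 = -5*0 = 0)
C(z) = 0 (C(z) = 0/z = 0)
(-381076 - 10349)/(C(459) + U(238)) = (-381076 - 10349)/(0 + 238) = -391425/238 = -391425*1/238 = -23025/14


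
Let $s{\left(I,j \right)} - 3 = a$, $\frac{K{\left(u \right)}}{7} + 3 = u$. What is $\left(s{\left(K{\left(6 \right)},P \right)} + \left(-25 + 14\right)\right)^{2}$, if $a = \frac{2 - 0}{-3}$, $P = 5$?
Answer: $\frac{676}{9} \approx 75.111$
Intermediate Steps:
$K{\left(u \right)} = -21 + 7 u$
$a = - \frac{2}{3}$ ($a = \left(2 + 0\right) \left(- \frac{1}{3}\right) = 2 \left(- \frac{1}{3}\right) = - \frac{2}{3} \approx -0.66667$)
$s{\left(I,j \right)} = \frac{7}{3}$ ($s{\left(I,j \right)} = 3 - \frac{2}{3} = \frac{7}{3}$)
$\left(s{\left(K{\left(6 \right)},P \right)} + \left(-25 + 14\right)\right)^{2} = \left(\frac{7}{3} + \left(-25 + 14\right)\right)^{2} = \left(\frac{7}{3} - 11\right)^{2} = \left(- \frac{26}{3}\right)^{2} = \frac{676}{9}$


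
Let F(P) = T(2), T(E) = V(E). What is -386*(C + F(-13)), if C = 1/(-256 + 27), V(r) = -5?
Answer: 442356/229 ≈ 1931.7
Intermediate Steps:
T(E) = -5
C = -1/229 (C = 1/(-229) = -1/229 ≈ -0.0043668)
F(P) = -5
-386*(C + F(-13)) = -386*(-1/229 - 5) = -386*(-1146/229) = 442356/229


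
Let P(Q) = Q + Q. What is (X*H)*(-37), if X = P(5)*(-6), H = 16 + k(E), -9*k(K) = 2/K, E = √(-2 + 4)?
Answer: 35520 - 740*√2/3 ≈ 35171.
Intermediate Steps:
E = √2 ≈ 1.4142
P(Q) = 2*Q
k(K) = -2/(9*K)
H = 16 - √2/9 (H = 16 - 2*√2/2/9 = 16 - √2/9 ≈ 15.843)
X = -60 (X = (2*5)*(-6) = 10*(-6) = -60)
(X*H)*(-37) = -60*(16 - √2/9)*(-37) = (-960 + 20*√2/3)*(-37) = 35520 - 740*√2/3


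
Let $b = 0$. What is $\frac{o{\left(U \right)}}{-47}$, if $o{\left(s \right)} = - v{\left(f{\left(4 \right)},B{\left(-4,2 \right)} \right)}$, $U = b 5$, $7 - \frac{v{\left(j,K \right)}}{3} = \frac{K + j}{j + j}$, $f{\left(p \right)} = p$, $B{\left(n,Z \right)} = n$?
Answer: $\frac{21}{47} \approx 0.44681$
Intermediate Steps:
$v{\left(j,K \right)} = 21 - \frac{3 \left(K + j\right)}{2 j}$ ($v{\left(j,K \right)} = 21 - 3 \frac{K + j}{j + j} = 21 - 3 \frac{K + j}{2 j} = 21 - \frac{3 \left(K + j\right)}{2 j}$)
$U = 0$ ($U = 0 \cdot 5 = 0$)
$o{\left(s \right)} = -21$ ($o{\left(s \right)} = - \frac{3 \left(\left(-1\right) \left(-4\right) + 13 \cdot 4\right)}{2 \cdot 4} = - \frac{3 \left(4 + 52\right)}{2 \cdot 4} = - \frac{3 \cdot 56}{2 \cdot 4} = \left(-1\right) 21 = -21$)
$\frac{o{\left(U \right)}}{-47} = - \frac{21}{-47} = \left(-21\right) \left(- \frac{1}{47}\right) = \frac{21}{47}$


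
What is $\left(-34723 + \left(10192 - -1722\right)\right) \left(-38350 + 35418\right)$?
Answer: $66875988$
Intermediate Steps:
$\left(-34723 + \left(10192 - -1722\right)\right) \left(-38350 + 35418\right) = \left(-34723 + \left(10192 + 1722\right)\right) \left(-2932\right) = \left(-34723 + 11914\right) \left(-2932\right) = \left(-22809\right) \left(-2932\right) = 66875988$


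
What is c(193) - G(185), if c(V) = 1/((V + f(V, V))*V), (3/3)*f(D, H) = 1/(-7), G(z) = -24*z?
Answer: 1156842007/260550 ≈ 4440.0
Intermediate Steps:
f(D, H) = -⅐ (f(D, H) = 1/(-7) = -⅐)
c(V) = 1/(V*(-⅐ + V)) (c(V) = 1/((V - ⅐)*V) = 1/((-⅐ + V)*V) = 1/(V*(-⅐ + V)))
c(193) - G(185) = 7/(193*(-1 + 7*193)) - (-24)*185 = 7*(1/193)/(-1 + 1351) - 1*(-4440) = 7*(1/193)/1350 + 4440 = 7*(1/193)*(1/1350) + 4440 = 7/260550 + 4440 = 1156842007/260550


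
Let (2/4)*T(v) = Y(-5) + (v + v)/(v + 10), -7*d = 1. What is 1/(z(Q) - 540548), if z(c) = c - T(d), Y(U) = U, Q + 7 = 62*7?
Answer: -69/37267655 ≈ -1.8515e-6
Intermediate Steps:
Q = 427 (Q = -7 + 62*7 = -7 + 434 = 427)
d = -⅐ (d = -⅐*1 = -⅐ ≈ -0.14286)
T(v) = -10 + 4*v/(10 + v) (T(v) = 2*(-5 + (v + v)/(v + 10)) = 2*(-5 + (2*v)/(10 + v)) = 2*(-5 + 2*v/(10 + v)) = -10 + 4*v/(10 + v))
z(c) = 694/69 + c (z(c) = c - 2*(-50 - 3*(-⅐))/(10 - ⅐) = c - 2*(-50 + 3/7)/69/7 = c - 2*7*(-347)/(69*7) = c - 1*(-694/69) = c + 694/69 = 694/69 + c)
1/(z(Q) - 540548) = 1/((694/69 + 427) - 540548) = 1/(30157/69 - 540548) = 1/(-37267655/69) = -69/37267655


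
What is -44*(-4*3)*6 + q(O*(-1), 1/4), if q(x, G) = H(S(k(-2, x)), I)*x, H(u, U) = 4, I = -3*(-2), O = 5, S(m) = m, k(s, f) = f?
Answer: 3148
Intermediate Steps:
I = 6
q(x, G) = 4*x
-44*(-4*3)*6 + q(O*(-1), 1/4) = -44*(-4*3)*6 + 4*(5*(-1)) = -(-528)*6 + 4*(-5) = -44*(-72) - 20 = 3168 - 20 = 3148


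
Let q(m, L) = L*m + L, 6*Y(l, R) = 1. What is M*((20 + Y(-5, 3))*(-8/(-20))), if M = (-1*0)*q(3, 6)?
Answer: 0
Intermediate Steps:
Y(l, R) = ⅙ (Y(l, R) = (⅙)*1 = ⅙)
q(m, L) = L + L*m
M = 0 (M = (-1*0)*(6*(1 + 3)) = 0*(6*4) = 0*24 = 0)
M*((20 + Y(-5, 3))*(-8/(-20))) = 0*((20 + ⅙)*(-8/(-20))) = 0*(121*(-8*(-1/20))/6) = 0*((121/6)*(⅖)) = 0*(121/15) = 0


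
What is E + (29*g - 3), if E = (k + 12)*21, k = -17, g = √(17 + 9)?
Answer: -108 + 29*√26 ≈ 39.872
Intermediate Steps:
g = √26 ≈ 5.0990
E = -105 (E = (-17 + 12)*21 = -5*21 = -105)
E + (29*g - 3) = -105 + (29*√26 - 3) = -105 + (-3 + 29*√26) = -108 + 29*√26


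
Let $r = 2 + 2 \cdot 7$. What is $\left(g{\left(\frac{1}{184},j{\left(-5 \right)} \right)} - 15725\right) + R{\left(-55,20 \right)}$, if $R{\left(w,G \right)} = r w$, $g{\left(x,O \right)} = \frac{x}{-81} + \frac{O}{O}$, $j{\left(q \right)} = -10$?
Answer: $- \frac{247466017}{14904} \approx -16604.0$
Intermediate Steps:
$r = 16$ ($r = 2 + 14 = 16$)
$g{\left(x,O \right)} = 1 - \frac{x}{81}$ ($g{\left(x,O \right)} = x \left(- \frac{1}{81}\right) + 1 = - \frac{x}{81} + 1 = 1 - \frac{x}{81}$)
$R{\left(w,G \right)} = 16 w$
$\left(g{\left(\frac{1}{184},j{\left(-5 \right)} \right)} - 15725\right) + R{\left(-55,20 \right)} = \left(\left(1 - \frac{1}{81 \cdot 184}\right) - 15725\right) + 16 \left(-55\right) = \left(\left(1 - \frac{1}{14904}\right) - 15725\right) - 880 = \left(\frac{14903}{14904} - 15725\right) - 880 = - \frac{234350497}{14904} - 880 = - \frac{247466017}{14904}$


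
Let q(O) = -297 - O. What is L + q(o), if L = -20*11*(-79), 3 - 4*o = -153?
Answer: 17044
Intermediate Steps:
o = 39 (o = ¾ - ¼*(-153) = ¾ + 153/4 = 39)
L = 17380 (L = -220*(-79) = 17380)
L + q(o) = 17380 + (-297 - 1*39) = 17380 + (-297 - 39) = 17380 - 336 = 17044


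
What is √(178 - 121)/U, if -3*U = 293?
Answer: -3*√57/293 ≈ -0.077302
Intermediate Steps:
U = -293/3 (U = -⅓*293 = -293/3 ≈ -97.667)
√(178 - 121)/U = √(178 - 121)/(-293/3) = √57*(-3/293) = -3*√57/293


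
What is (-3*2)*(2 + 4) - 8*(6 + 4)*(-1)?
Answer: 44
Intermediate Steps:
(-3*2)*(2 + 4) - 8*(6 + 4)*(-1) = -6*6 - 80*(-1) = -36 - 8*(-10) = -36 + 80 = 44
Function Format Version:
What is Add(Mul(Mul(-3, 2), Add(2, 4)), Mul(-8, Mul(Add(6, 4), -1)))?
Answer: 44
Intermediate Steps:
Add(Mul(Mul(-3, 2), Add(2, 4)), Mul(-8, Mul(Add(6, 4), -1))) = Add(Mul(-6, 6), Mul(-8, Mul(10, -1))) = Add(-36, Mul(-8, -10)) = Add(-36, 80) = 44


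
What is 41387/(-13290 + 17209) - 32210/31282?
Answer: 584218572/61297079 ≈ 9.5309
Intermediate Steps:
41387/(-13290 + 17209) - 32210/31282 = 41387/3919 - 32210*1/31282 = 41387*(1/3919) - 16105/15641 = 41387/3919 - 16105/15641 = 584218572/61297079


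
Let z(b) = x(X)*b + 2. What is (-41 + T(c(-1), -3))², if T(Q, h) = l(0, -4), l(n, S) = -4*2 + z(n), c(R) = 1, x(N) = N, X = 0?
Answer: 2209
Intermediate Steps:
z(b) = 2 (z(b) = 0*b + 2 = 0 + 2 = 2)
l(n, S) = -6 (l(n, S) = -4*2 + 2 = -8 + 2 = -6)
T(Q, h) = -6
(-41 + T(c(-1), -3))² = (-41 - 6)² = (-47)² = 2209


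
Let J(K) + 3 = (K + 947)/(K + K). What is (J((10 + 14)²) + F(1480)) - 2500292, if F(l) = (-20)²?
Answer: -2879877517/1152 ≈ -2.4999e+6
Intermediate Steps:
F(l) = 400
J(K) = -3 + (947 + K)/(2*K) (J(K) = -3 + (K + 947)/(K + K) = -3 + (947 + K)/((2*K)) = -3 + (947 + K)*(1/(2*K)) = -3 + (947 + K)/(2*K))
(J((10 + 14)²) + F(1480)) - 2500292 = ((947 - 5*(10 + 14)²)/(2*((10 + 14)²)) + 400) - 2500292 = ((947 - 5*24²)/(2*(24²)) + 400) - 2500292 = ((½)*(947 - 5*576)/576 + 400) - 2500292 = ((½)*(1/576)*(947 - 2880) + 400) - 2500292 = ((½)*(1/576)*(-1933) + 400) - 2500292 = (-1933/1152 + 400) - 2500292 = 458867/1152 - 2500292 = -2879877517/1152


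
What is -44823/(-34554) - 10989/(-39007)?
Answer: 709374889/449282626 ≈ 1.5789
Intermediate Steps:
-44823/(-34554) - 10989/(-39007) = -44823*(-1/34554) - 10989*(-1/39007) = 14941/11518 + 10989/39007 = 709374889/449282626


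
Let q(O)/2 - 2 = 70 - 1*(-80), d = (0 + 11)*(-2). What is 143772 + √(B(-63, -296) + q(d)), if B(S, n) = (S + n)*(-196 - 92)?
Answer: 143772 + 4*√6481 ≈ 1.4409e+5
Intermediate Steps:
d = -22 (d = 11*(-2) = -22)
B(S, n) = -288*S - 288*n (B(S, n) = (S + n)*(-288) = -288*S - 288*n)
q(O) = 304 (q(O) = 4 + 2*(70 - 1*(-80)) = 4 + 2*(70 + 80) = 4 + 2*150 = 4 + 300 = 304)
143772 + √(B(-63, -296) + q(d)) = 143772 + √((-288*(-63) - 288*(-296)) + 304) = 143772 + √((18144 + 85248) + 304) = 143772 + √(103392 + 304) = 143772 + √103696 = 143772 + 4*√6481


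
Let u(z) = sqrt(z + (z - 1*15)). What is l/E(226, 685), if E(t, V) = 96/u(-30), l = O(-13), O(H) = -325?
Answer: -1625*I*sqrt(3)/96 ≈ -29.319*I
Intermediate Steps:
u(z) = sqrt(-15 + 2*z) (u(z) = sqrt(z + (z - 15)) = sqrt(z + (-15 + z)) = sqrt(-15 + 2*z))
l = -325
E(t, V) = -32*I*sqrt(3)/5 (E(t, V) = 96/(sqrt(-15 + 2*(-30))) = 96/(sqrt(-15 - 60)) = 96/(sqrt(-75)) = 96/((5*I*sqrt(3))) = 96*(-I*sqrt(3)/15) = -32*I*sqrt(3)/5)
l/E(226, 685) = -325*5*I*sqrt(3)/96 = -1625*I*sqrt(3)/96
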